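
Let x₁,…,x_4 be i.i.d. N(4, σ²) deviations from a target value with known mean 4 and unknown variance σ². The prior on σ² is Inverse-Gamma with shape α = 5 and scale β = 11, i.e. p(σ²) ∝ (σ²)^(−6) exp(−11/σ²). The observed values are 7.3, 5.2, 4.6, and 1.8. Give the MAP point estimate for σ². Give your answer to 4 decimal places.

σ̂²_MAP = 2.4706

Sum of squared deviations about the known mean: SS = (7.3−4)² + (5.2−4)² + (4.6−4)² + (1.8−4)² = 17.53.
The Normal likelihood contributes (σ²)^(−n/2) exp(−SS/(2σ²)), so the posterior is Inverse-Gamma(α + n/2, β + SS/2) = Inverse-Gamma(7, 19.765).
The mode of Inverse-Gamma(a, b) is b/(a+1) = 19.765/8 ≈ 2.4706.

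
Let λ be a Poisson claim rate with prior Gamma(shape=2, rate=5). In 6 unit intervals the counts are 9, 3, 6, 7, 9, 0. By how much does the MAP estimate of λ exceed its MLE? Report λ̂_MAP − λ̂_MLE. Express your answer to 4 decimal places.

Σxᵢ = 34. Posterior is Gamma(36, 11); MAP = (36−1)/11 = 35/11 ≈ 3.18182.
MLE = x̄ = 34/6 ≈ 5.66667.
Difference = 35/11 − 34/6 = -82/33 ≈ -2.4848.

MAP − MLE = -2.4848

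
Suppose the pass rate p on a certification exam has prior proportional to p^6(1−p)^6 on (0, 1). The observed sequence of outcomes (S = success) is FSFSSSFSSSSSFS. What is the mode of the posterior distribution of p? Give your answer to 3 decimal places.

p̂_MAP = 0.615

The prior density ∝ p^6(1−p)^6 is the kernel of Beta(7, 7).
Data: 10 successes in 14 trials (from the sequence). The binomial likelihood contributes p^10(1−p)^4, so the posterior is Beta(7+10, 7+4) = Beta(17, 11).
For Beta(a, b) with a, b > 1 the mode is (a−1)/(a+b−2) = 16/26 ≈ 0.615.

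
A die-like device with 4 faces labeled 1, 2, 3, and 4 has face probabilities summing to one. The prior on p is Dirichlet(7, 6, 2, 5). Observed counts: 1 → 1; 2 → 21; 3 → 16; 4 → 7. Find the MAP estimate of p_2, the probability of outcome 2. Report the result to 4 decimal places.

The posterior is Dirichlet(αᵢ + nᵢ) = Dirichlet(8, 27, 18, 12).
For a Dirichlet(a₁,…,a_K) with all aᵢ > 1, the mode has j-th component (aⱼ − 1)/(Σaᵢ − K).
Here Σaᵢ = 65 and K = 4, so p_2 = (27 − 1)/(65 − 4) = 26/61 ≈ 0.4262.

MAP estimate: 0.4262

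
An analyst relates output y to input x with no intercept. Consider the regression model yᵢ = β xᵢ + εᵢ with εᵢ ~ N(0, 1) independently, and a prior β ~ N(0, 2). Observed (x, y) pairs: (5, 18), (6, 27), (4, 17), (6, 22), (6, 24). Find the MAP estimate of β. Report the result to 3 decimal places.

β̂_MAP = 3.987

log p(β | y) = −Σ(yᵢ − βxᵢ)²/(2·1) − β²/(2·2) + const.
Setting the derivative to zero: Σxᵢ(yᵢ − βxᵢ)/1 − β/2 = 0, so β = Σxᵢyᵢ / (Σxᵢ² + σ²/τ²).
Σxᵢyᵢ = 5·18 + 6·27 + 4·17 + 6·22 + 6·24 = 596; Σxᵢ² = 149; σ²/τ² = 0.5.
β̂_MAP = 596 / (149 + 0.5) = 596/149.5 ≈ 3.987.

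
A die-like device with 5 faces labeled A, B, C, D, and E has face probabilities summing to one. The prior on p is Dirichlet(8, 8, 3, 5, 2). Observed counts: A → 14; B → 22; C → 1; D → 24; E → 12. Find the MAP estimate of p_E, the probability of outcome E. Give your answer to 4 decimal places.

The posterior is Dirichlet(αᵢ + nᵢ) = Dirichlet(22, 30, 4, 29, 14).
For a Dirichlet(a₁,…,a_K) with all aᵢ > 1, the mode has j-th component (aⱼ − 1)/(Σaᵢ − K).
Here Σaᵢ = 99 and K = 5, so p_E = (14 − 1)/(99 − 5) = 13/94 ≈ 0.1383.

MAP estimate of p_E = 0.1383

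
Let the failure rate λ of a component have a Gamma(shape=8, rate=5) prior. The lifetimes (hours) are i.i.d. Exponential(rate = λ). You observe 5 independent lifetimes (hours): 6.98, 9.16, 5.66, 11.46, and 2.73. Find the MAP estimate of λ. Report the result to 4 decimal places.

λ̂_MAP = 0.2928

The Exponential(rate=λ) likelihood is ∝ λ^n e^(−λΣtᵢ). Here n = 5 and Σtᵢ = 6.98 + 9.16 + 5.66 + 11.46 + 2.73 = 35.99.
Posterior ∝ λ^7e^(−5λ) · λ^5e^(−35.99λ) = λ^12e^(−40.99λ), i.e. Gamma(13, 40.99).
Mode = (a−1)/b = 12/40.99 ≈ 0.2928.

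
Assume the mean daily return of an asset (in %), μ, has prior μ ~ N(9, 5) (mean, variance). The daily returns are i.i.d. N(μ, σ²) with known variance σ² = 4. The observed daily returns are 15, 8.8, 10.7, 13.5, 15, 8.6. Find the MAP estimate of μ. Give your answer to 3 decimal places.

n = 6; x̄ = (15 + 8.8 + 10.7 + 13.5 + 15 + 8.6)/6 = 71.6/6 = 179/15 ≈ 11.9333.
For a Normal prior and Normal likelihood with known variance, the posterior is Normal; its mode equals its mean, the precision-weighted average.
Prior precision 1/σ₀² = 1/5 = 0.2; data precision n/σ² = 6/4 = 1.5.
μ̂ = (0.2·9 + 1.5·(179/15)) / (0.2 + 1.5) = 19.7/1.7 = 197/17 ≈ 11.588.

μ̂_MAP = 11.588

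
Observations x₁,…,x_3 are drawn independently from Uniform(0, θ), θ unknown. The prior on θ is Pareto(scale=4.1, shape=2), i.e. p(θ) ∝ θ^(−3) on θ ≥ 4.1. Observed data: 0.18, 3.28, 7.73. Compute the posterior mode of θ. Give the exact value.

θ̂_MAP = 7.73

The Uniform(0, θ) likelihood is θ^(−n) for θ ≥ max(xᵢ), zero otherwise. Here max(xᵢ) = 7.73.
Posterior ∝ θ^(−3) · θ^(−3) = θ^(−6) on θ ≥ max(4.1, 7.73) = 7.73.
This density is strictly decreasing in θ, so the posterior mode lies at the lower boundary of the support.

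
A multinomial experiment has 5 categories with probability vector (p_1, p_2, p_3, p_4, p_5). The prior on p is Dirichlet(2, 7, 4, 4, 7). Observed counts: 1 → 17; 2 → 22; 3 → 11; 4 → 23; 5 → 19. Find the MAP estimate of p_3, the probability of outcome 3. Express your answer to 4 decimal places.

The posterior is Dirichlet(αᵢ + nᵢ) = Dirichlet(19, 29, 15, 27, 26).
For a Dirichlet(a₁,…,a_K) with all aᵢ > 1, the mode has j-th component (aⱼ − 1)/(Σaᵢ − K).
Here Σaᵢ = 116 and K = 5, so p_3 = (15 − 1)/(116 − 5) = 14/111 ≈ 0.1261.

MAP estimate: 0.1261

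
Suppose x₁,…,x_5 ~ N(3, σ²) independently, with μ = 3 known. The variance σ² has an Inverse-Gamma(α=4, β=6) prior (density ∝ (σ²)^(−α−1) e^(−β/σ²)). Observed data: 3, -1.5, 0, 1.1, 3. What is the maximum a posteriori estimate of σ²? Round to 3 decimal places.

Sum of squared deviations about the known mean: SS = (3−3)² + (-1.5−3)² + (0−3)² + (1.1−3)² + (3−3)² = 32.86.
The Normal likelihood contributes (σ²)^(−n/2) exp(−SS/(2σ²)), so the posterior is Inverse-Gamma(α + n/2, β + SS/2) = Inverse-Gamma(6.5, 22.43).
The mode of Inverse-Gamma(a, b) is b/(a+1) = 22.43/7.5 ≈ 2.991.

σ̂²_MAP = 2.991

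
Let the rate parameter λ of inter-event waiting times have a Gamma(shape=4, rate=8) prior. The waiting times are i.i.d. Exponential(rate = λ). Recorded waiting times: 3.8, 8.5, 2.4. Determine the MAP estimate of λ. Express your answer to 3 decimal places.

The Exponential(rate=λ) likelihood is ∝ λ^n e^(−λΣtᵢ). Here n = 3 and Σtᵢ = 3.8 + 8.5 + 2.4 = 14.7.
Posterior ∝ λ^3e^(−8λ) · λ^3e^(−14.7λ) = λ^6e^(−22.7λ), i.e. Gamma(7, 22.7).
Mode = (a−1)/b = 6/22.7 ≈ 0.264.

λ̂_MAP = 0.264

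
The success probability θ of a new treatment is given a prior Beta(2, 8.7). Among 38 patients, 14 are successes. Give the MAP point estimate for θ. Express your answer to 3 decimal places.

θ̂_MAP = 0.321

Prior: Beta(2, 8.7).
Data: 14 successes in 38 trials. The binomial likelihood contributes θ^14(1−θ)^24, so the posterior is Beta(2+14, 8.7+24) = Beta(16, 32.7).
For Beta(a, b) with a, b > 1 the mode is (a−1)/(a+b−2) = 15/46.7 ≈ 0.321.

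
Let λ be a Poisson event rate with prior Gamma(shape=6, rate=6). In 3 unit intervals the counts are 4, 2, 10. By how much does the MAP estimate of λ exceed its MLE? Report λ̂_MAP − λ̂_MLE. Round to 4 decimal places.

Σxᵢ = 16. Posterior is Gamma(22, 9); MAP = (22−1)/9 = 21/9 ≈ 2.33333.
MLE = x̄ = 16/3 ≈ 5.33333.
Difference = 21/9 − 16/3 = -3 ≈ -3.0000.

MAP − MLE = -3.0000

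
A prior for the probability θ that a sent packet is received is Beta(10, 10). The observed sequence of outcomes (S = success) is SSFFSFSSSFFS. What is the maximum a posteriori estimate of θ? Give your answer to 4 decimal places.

Prior: Beta(10, 10).
Data: 7 successes in 12 trials (from the sequence). The binomial likelihood contributes θ^7(1−θ)^5, so the posterior is Beta(10+7, 10+5) = Beta(17, 15).
For Beta(a, b) with a, b > 1 the mode is (a−1)/(a+b−2) = 16/30 ≈ 0.5333.

θ̂_MAP = 0.5333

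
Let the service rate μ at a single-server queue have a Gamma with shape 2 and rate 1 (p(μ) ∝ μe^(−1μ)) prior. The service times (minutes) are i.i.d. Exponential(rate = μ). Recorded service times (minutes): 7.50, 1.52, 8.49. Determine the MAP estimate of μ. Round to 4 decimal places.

The Exponential(rate=μ) likelihood is ∝ μ^n e^(−μΣtᵢ). Here n = 3 and Σtᵢ = 7.50 + 1.52 + 8.49 = 17.51.
Posterior ∝ μe^(−1μ) · μ^3e^(−17.51μ) = μ^4e^(−18.51μ), i.e. Gamma(5, 18.51).
Mode = (a−1)/b = 4/18.51 ≈ 0.2161.

μ̂_MAP = 0.2161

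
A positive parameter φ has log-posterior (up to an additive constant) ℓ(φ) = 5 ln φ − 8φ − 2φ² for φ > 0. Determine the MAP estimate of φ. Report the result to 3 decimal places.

φ̂_MAP = 0.500

ℓ'(φ) = 5/φ − 8 − 4φ. Setting this to zero and multiplying by φ: 4φ² + 8φ − 5 = 0.
φ = (−8 + √(8² + 4·4·5)) / (2·4) = (−8 + √144) / 8 = (−8 + 12)/8 = 1/2.
ℓ''(φ) = −5/φ² − 4 < 0, confirming a maximum.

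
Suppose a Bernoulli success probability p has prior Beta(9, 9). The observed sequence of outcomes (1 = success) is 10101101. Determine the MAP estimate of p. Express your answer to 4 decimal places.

p̂_MAP = 0.5417

Prior: Beta(9, 9).
Data: 5 successes in 8 trials (from the sequence). The binomial likelihood contributes p^5(1−p)^3, so the posterior is Beta(9+5, 9+3) = Beta(14, 12).
For Beta(a, b) with a, b > 1 the mode is (a−1)/(a+b−2) = 13/24 ≈ 0.5417.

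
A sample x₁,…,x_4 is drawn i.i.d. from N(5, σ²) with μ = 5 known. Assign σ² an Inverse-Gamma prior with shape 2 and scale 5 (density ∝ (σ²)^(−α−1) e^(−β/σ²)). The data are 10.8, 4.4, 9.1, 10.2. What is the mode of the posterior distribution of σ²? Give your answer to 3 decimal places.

σ̂²_MAP = 8.785

Sum of squared deviations about the known mean: SS = (10.8−5)² + (4.4−5)² + (9.1−5)² + (10.2−5)² = 77.85.
The Normal likelihood contributes (σ²)^(−n/2) exp(−SS/(2σ²)), so the posterior is Inverse-Gamma(α + n/2, β + SS/2) = Inverse-Gamma(4, 43.925).
The mode of Inverse-Gamma(a, b) is b/(a+1) = 43.925/5 ≈ 8.785.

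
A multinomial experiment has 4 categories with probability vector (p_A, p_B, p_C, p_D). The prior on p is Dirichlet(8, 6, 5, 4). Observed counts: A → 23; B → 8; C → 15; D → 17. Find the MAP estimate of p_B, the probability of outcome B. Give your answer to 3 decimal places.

MAP estimate of p_B = 0.159

The posterior is Dirichlet(αᵢ + nᵢ) = Dirichlet(31, 14, 20, 21).
For a Dirichlet(a₁,…,a_K) with all aᵢ > 1, the mode has j-th component (aⱼ − 1)/(Σaᵢ − K).
Here Σaᵢ = 86 and K = 4, so p_B = (14 − 1)/(86 − 4) = 13/82 ≈ 0.159.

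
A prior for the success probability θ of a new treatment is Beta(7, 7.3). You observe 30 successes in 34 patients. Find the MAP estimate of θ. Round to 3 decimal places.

Prior: Beta(7, 7.3).
Data: 30 successes in 34 trials. The binomial likelihood contributes θ^30(1−θ)^4, so the posterior is Beta(7+30, 7.3+4) = Beta(37, 11.3).
For Beta(a, b) with a, b > 1 the mode is (a−1)/(a+b−2) = 36/46.3 ≈ 0.778.

θ̂_MAP = 0.778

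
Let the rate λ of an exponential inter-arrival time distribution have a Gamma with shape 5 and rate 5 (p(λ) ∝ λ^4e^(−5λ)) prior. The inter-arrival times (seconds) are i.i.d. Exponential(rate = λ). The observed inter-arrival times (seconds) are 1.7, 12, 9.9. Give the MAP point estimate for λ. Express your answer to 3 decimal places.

λ̂_MAP = 0.245

The Exponential(rate=λ) likelihood is ∝ λ^n e^(−λΣtᵢ). Here n = 3 and Σtᵢ = 1.7 + 12 + 9.9 = 23.6.
Posterior ∝ λ^4e^(−5λ) · λ^3e^(−23.6λ) = λ^7e^(−28.6λ), i.e. Gamma(8, 28.6).
Mode = (a−1)/b = 7/28.6 ≈ 0.245.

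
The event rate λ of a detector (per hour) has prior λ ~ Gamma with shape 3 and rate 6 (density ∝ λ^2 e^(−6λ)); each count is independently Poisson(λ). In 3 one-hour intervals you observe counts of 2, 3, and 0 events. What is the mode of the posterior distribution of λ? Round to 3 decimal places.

Σxᵢ = 2+3+0 = 5, with n = 3.
Posterior ∝ λ^2e^(−6λ) · λ^5e^(−3λ) = λ^7e^(−9λ), i.e. Gamma(shape=8, rate=9).
The mode of a Gamma(a, b) with a ≥ 1 (shape–rate) is (a−1)/b = 7/9 ≈ 0.778.

λ̂_MAP = 0.778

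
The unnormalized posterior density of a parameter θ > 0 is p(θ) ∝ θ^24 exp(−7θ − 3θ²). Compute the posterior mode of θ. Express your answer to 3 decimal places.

θ̂_MAP = 1.500

ℓ'(θ) = 24/θ − 7 − 6θ. Setting this to zero and multiplying by θ: 6θ² + 7θ − 24 = 0.
θ = (−7 + √(7² + 4·6·24)) / (2·6) = (−7 + √625) / 12 = (−7 + 25)/12 = 3/2.
ℓ''(θ) = −24/θ² − 6 < 0, confirming a maximum.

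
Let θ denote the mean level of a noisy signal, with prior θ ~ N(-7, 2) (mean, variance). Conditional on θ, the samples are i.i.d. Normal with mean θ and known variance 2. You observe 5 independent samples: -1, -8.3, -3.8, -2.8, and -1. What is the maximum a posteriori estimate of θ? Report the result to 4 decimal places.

n = 5; x̄ = ((-1) + (-8.3) + (-3.8) + (-2.8) + (-1))/5 = -16.9/5 = -3.38.
For a Normal prior and Normal likelihood with known variance, the posterior is Normal; its mode equals its mean, the precision-weighted average.
Prior precision 1/σ₀² = 1/2 = 0.5; data precision n/σ² = 5/2 = 2.5.
θ̂ = (0.5·(-7) + 2.5·(-3.38)) / (0.5 + 2.5) = (-11.95)/3 = -239/60 ≈ -3.9833.

θ̂_MAP = -3.9833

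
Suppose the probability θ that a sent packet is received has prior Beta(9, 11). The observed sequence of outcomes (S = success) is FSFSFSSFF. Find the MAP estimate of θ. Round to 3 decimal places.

Prior: Beta(9, 11).
Data: 4 successes in 9 trials (from the sequence). The binomial likelihood contributes θ^4(1−θ)^5, so the posterior is Beta(9+4, 11+5) = Beta(13, 16).
For Beta(a, b) with a, b > 1 the mode is (a−1)/(a+b−2) = 12/27 ≈ 0.444.

θ̂_MAP = 0.444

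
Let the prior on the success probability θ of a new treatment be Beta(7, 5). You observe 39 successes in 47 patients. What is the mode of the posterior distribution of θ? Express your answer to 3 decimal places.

Prior: Beta(7, 5).
Data: 39 successes in 47 trials. The binomial likelihood contributes θ^39(1−θ)^8, so the posterior is Beta(7+39, 5+8) = Beta(46, 13).
For Beta(a, b) with a, b > 1 the mode is (a−1)/(a+b−2) = 45/57 ≈ 0.789.

θ̂_MAP = 0.789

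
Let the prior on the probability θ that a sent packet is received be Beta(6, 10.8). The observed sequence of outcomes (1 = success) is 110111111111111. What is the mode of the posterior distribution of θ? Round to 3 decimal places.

θ̂_MAP = 0.638

Prior: Beta(6, 10.8).
Data: 14 successes in 15 trials (from the sequence). The binomial likelihood contributes θ^14(1−θ)^1, so the posterior is Beta(6+14, 10.8+1) = Beta(20, 11.8).
For Beta(a, b) with a, b > 1 the mode is (a−1)/(a+b−2) = 19/29.8 ≈ 0.638.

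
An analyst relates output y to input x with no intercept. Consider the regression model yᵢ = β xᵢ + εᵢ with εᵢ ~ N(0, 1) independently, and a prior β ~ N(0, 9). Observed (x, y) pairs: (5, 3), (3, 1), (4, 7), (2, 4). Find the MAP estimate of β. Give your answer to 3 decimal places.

β̂_MAP = 0.998

log p(β | y) = −Σ(yᵢ − βxᵢ)²/(2·1) − β²/(2·9) + const.
Setting the derivative to zero: Σxᵢ(yᵢ − βxᵢ)/1 − β/9 = 0, so β = Σxᵢyᵢ / (Σxᵢ² + σ²/τ²).
Σxᵢyᵢ = 5·3 + 3·1 + 4·7 + 2·4 = 54; Σxᵢ² = 54; σ²/τ² = 1/9.
β̂_MAP = 54 / (54 + 1/9) = 54/(487/9) = 486/487 ≈ 0.998.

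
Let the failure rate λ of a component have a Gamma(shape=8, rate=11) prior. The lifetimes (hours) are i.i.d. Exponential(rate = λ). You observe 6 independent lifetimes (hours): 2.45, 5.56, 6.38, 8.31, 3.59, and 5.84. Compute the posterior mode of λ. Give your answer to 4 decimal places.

The Exponential(rate=λ) likelihood is ∝ λ^n e^(−λΣtᵢ). Here n = 6 and Σtᵢ = 2.45 + 5.56 + 6.38 + 8.31 + 3.59 + 5.84 = 32.13.
Posterior ∝ λ^7e^(−11λ) · λ^6e^(−32.13λ) = λ^13e^(−43.13λ), i.e. Gamma(14, 43.13).
Mode = (a−1)/b = 13/43.13 ≈ 0.3014.

λ̂_MAP = 0.3014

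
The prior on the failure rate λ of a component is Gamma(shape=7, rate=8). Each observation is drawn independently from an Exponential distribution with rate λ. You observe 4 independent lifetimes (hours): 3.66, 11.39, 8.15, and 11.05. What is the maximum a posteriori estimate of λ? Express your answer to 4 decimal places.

λ̂_MAP = 0.2367

The Exponential(rate=λ) likelihood is ∝ λ^n e^(−λΣtᵢ). Here n = 4 and Σtᵢ = 3.66 + 11.39 + 8.15 + 11.05 = 34.25.
Posterior ∝ λ^6e^(−8λ) · λ^4e^(−34.25λ) = λ^10e^(−42.25λ), i.e. Gamma(11, 42.25).
Mode = (a−1)/b = 10/42.25 ≈ 0.2367.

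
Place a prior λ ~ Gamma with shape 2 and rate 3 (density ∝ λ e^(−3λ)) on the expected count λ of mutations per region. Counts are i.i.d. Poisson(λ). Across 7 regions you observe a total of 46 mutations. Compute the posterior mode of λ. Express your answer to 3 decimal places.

Σxᵢ = 46, n = 7.
Posterior ∝ λe^(−3λ) · λ^46e^(−7λ) = λ^47e^(−10λ), i.e. Gamma(shape=48, rate=10).
The mode of a Gamma(a, b) with a ≥ 1 (shape–rate) is (a−1)/b = 47/10 ≈ 4.700.

λ̂_MAP = 4.700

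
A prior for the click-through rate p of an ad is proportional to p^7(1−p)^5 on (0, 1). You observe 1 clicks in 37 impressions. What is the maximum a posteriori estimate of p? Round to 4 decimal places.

The prior density ∝ p^7(1−p)^5 is the kernel of Beta(8, 6).
Data: 1 success in 37 trials. The binomial likelihood contributes p(1−p)^36, so the posterior is Beta(8+1, 6+36) = Beta(9, 42).
For Beta(a, b) with a, b > 1 the mode is (a−1)/(a+b−2) = 8/49 ≈ 0.1633.

p̂_MAP = 0.1633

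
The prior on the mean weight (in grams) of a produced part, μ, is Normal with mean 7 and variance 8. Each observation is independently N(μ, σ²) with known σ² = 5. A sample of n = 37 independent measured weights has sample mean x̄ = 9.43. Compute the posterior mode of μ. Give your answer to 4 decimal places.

n = 37, x̄ = 9.43.
For a Normal prior and Normal likelihood with known variance, the posterior is Normal; its mode equals its mean, the precision-weighted average.
Prior precision 1/σ₀² = 1/8 = 0.125; data precision n/σ² = 37/5 = 7.4.
μ̂ = (0.125·7 + 7.4·9.43) / (0.125 + 7.4) = 70.657/7.525 = 70657/7525 ≈ 9.3896.

μ̂_MAP = 9.3896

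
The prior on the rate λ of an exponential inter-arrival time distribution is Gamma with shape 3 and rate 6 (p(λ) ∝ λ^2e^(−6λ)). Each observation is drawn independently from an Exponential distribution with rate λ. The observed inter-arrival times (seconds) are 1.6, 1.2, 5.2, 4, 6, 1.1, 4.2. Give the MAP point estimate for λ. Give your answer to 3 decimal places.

λ̂_MAP = 0.307

The Exponential(rate=λ) likelihood is ∝ λ^n e^(−λΣtᵢ). Here n = 7 and Σtᵢ = 1.6 + 1.2 + 5.2 + 4 + 6 + 1.1 + 4.2 = 23.3.
Posterior ∝ λ^2e^(−6λ) · λ^7e^(−23.3λ) = λ^9e^(−29.3λ), i.e. Gamma(10, 29.3).
Mode = (a−1)/b = 9/29.3 ≈ 0.307.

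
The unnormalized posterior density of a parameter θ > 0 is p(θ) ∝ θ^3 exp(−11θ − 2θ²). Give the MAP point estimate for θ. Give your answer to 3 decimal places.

ℓ'(θ) = 3/θ − 11 − 4θ. Setting this to zero and multiplying by θ: 4θ² + 11θ − 3 = 0.
θ = (−11 + √(11² + 4·4·3)) / (2·4) = (−11 + √169) / 8 = (−11 + 13)/8 = 1/4.
ℓ''(θ) = −3/θ² − 4 < 0, confirming a maximum.

θ̂_MAP = 0.250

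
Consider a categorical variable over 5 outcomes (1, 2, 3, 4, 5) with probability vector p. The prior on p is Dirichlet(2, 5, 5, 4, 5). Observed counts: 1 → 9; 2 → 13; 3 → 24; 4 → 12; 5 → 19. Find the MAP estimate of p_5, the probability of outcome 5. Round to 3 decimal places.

The posterior is Dirichlet(αᵢ + nᵢ) = Dirichlet(11, 18, 29, 16, 24).
For a Dirichlet(a₁,…,a_K) with all aᵢ > 1, the mode has j-th component (aⱼ − 1)/(Σaᵢ − K).
Here Σaᵢ = 98 and K = 5, so p_5 = (24 − 1)/(98 − 5) = 23/93 ≈ 0.247.

MAP estimate: 0.247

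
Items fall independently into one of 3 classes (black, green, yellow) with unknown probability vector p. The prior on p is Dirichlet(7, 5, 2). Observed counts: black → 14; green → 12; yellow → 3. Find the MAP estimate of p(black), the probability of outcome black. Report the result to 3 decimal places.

The posterior is Dirichlet(αᵢ + nᵢ) = Dirichlet(21, 17, 5).
For a Dirichlet(a₁,…,a_K) with all aᵢ > 1, the mode has j-th component (aⱼ − 1)/(Σaᵢ − K).
Here Σaᵢ = 43 and K = 3, so p(black) = (21 − 1)/(43 − 3) = 20/40 ≈ 0.500.

MAP estimate of p(black) = 0.500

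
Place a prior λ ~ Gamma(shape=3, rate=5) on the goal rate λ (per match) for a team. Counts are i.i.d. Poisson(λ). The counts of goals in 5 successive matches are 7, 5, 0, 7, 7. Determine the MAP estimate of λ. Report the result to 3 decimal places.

λ̂_MAP = 2.800

Σxᵢ = 7+5+0+7+7 = 26, with n = 5.
Posterior ∝ λ^2e^(−5λ) · λ^26e^(−5λ) = λ^28e^(−10λ), i.e. Gamma(shape=29, rate=10).
The mode of a Gamma(a, b) with a ≥ 1 (shape–rate) is (a−1)/b = 28/10 ≈ 2.800.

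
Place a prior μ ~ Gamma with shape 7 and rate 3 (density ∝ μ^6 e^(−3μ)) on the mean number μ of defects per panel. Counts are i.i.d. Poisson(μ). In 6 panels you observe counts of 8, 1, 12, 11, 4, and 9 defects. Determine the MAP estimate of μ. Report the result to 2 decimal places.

μ̂_MAP = 5.67

Σxᵢ = 8+1+12+11+4+9 = 45, with n = 6.
Posterior ∝ μ^6e^(−3μ) · μ^45e^(−6μ) = μ^51e^(−9μ), i.e. Gamma(shape=52, rate=9).
The mode of a Gamma(a, b) with a ≥ 1 (shape–rate) is (a−1)/b = 51/9 ≈ 5.67.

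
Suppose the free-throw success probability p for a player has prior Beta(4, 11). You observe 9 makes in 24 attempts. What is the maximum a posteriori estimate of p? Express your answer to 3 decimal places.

Prior: Beta(4, 11).
Data: 9 successes in 24 trials. The binomial likelihood contributes p^9(1−p)^15, so the posterior is Beta(4+9, 11+15) = Beta(13, 26).
For Beta(a, b) with a, b > 1 the mode is (a−1)/(a+b−2) = 12/37 ≈ 0.324.

p̂_MAP = 0.324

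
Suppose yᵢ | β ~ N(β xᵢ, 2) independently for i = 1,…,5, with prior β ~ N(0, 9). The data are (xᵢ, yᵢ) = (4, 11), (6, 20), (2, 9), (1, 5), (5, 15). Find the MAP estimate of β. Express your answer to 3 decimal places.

β̂_MAP = 3.186

log p(β | y) = −Σ(yᵢ − βxᵢ)²/(2·2) − β²/(2·9) + const.
Setting the derivative to zero: Σxᵢ(yᵢ − βxᵢ)/2 − β/9 = 0, so β = Σxᵢyᵢ / (Σxᵢ² + σ²/τ²).
Σxᵢyᵢ = 4·11 + 6·20 + 2·9 + 1·5 + 5·15 = 262; Σxᵢ² = 82; σ²/τ² = 2/9.
β̂_MAP = 262 / (82 + 2/9) = 262/(740/9) = 1179/370 ≈ 3.186.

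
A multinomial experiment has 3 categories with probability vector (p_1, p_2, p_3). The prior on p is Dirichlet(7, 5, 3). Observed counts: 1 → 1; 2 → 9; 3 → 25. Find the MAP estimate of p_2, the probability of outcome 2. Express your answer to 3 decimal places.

MAP estimate: 0.277

The posterior is Dirichlet(αᵢ + nᵢ) = Dirichlet(8, 14, 28).
For a Dirichlet(a₁,…,a_K) with all aᵢ > 1, the mode has j-th component (aⱼ − 1)/(Σaᵢ − K).
Here Σaᵢ = 50 and K = 3, so p_2 = (14 − 1)/(50 − 3) = 13/47 ≈ 0.277.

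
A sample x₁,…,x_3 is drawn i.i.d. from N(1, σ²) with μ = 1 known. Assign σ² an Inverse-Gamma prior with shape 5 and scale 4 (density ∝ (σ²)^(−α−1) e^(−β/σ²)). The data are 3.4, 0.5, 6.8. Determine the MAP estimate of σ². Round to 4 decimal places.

σ̂²_MAP = 3.1767

Sum of squared deviations about the known mean: SS = (3.4−1)² + (0.5−1)² + (6.8−1)² = 39.65.
The Normal likelihood contributes (σ²)^(−n/2) exp(−SS/(2σ²)), so the posterior is Inverse-Gamma(α + n/2, β + SS/2) = Inverse-Gamma(6.5, 23.825).
The mode of Inverse-Gamma(a, b) is b/(a+1) = 23.825/7.5 ≈ 3.1767.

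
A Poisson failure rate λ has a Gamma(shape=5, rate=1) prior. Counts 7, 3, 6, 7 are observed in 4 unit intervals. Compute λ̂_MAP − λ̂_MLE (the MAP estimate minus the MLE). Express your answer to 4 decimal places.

Σxᵢ = 23. Posterior is Gamma(28, 5); MAP = (28−1)/5 = 27/5 ≈ 5.40000.
MLE = x̄ = 23/4 ≈ 5.75000.
Difference = 27/5 − 23/4 = -7/20 ≈ -0.3500.

MAP − MLE = -0.3500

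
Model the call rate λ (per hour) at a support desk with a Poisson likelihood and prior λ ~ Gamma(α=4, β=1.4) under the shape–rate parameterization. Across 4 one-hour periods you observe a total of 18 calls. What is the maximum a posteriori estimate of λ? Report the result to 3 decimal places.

Σxᵢ = 18, n = 4.
Posterior ∝ λ^3e^(−1.4λ) · λ^18e^(−4λ) = λ^21e^(−5.4λ), i.e. Gamma(shape=22, rate=5.4).
The mode of a Gamma(a, b) with a ≥ 1 (shape–rate) is (a−1)/b = 21/5.4 ≈ 3.889.

λ̂_MAP = 3.889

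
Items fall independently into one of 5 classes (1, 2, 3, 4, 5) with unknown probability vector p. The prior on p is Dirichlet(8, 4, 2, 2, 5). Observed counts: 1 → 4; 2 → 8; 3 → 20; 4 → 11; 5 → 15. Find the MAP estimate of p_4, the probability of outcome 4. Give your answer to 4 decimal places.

MAP estimate: 0.1622

The posterior is Dirichlet(αᵢ + nᵢ) = Dirichlet(12, 12, 22, 13, 20).
For a Dirichlet(a₁,…,a_K) with all aᵢ > 1, the mode has j-th component (aⱼ − 1)/(Σaᵢ − K).
Here Σaᵢ = 79 and K = 5, so p_4 = (13 − 1)/(79 − 5) = 12/74 ≈ 0.1622.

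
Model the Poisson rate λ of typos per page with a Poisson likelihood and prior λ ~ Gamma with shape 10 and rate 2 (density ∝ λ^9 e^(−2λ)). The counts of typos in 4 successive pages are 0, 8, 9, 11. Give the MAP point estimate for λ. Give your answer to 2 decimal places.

Σxᵢ = 0+8+9+11 = 28, with n = 4.
Posterior ∝ λ^9e^(−2λ) · λ^28e^(−4λ) = λ^37e^(−6λ), i.e. Gamma(shape=38, rate=6).
The mode of a Gamma(a, b) with a ≥ 1 (shape–rate) is (a−1)/b = 37/6 ≈ 6.17.

λ̂_MAP = 6.17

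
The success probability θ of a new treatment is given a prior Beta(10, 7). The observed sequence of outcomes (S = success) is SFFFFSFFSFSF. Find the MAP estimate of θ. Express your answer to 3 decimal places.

θ̂_MAP = 0.481

Prior: Beta(10, 7).
Data: 4 successes in 12 trials (from the sequence). The binomial likelihood contributes θ^4(1−θ)^8, so the posterior is Beta(10+4, 7+8) = Beta(14, 15).
For Beta(a, b) with a, b > 1 the mode is (a−1)/(a+b−2) = 13/27 ≈ 0.481.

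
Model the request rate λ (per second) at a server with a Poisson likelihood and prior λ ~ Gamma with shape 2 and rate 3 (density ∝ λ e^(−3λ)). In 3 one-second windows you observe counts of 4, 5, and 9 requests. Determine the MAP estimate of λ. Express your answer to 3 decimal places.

λ̂_MAP = 3.167

Σxᵢ = 4+5+9 = 18, with n = 3.
Posterior ∝ λe^(−3λ) · λ^18e^(−3λ) = λ^19e^(−6λ), i.e. Gamma(shape=20, rate=6).
The mode of a Gamma(a, b) with a ≥ 1 (shape–rate) is (a−1)/b = 19/6 ≈ 3.167.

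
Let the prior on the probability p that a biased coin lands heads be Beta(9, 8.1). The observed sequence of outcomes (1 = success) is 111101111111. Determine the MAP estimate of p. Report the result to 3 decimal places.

p̂_MAP = 0.701

Prior: Beta(9, 8.1).
Data: 11 successes in 12 trials (from the sequence). The binomial likelihood contributes p^11(1−p)^1, so the posterior is Beta(9+11, 8.1+1) = Beta(20, 9.1).
For Beta(a, b) with a, b > 1 the mode is (a−1)/(a+b−2) = 19/27.1 ≈ 0.701.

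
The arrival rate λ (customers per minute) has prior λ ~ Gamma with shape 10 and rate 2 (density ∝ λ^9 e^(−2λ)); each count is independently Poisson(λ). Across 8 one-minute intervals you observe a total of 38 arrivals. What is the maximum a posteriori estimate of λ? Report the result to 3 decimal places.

Σxᵢ = 38, n = 8.
Posterior ∝ λ^9e^(−2λ) · λ^38e^(−8λ) = λ^47e^(−10λ), i.e. Gamma(shape=48, rate=10).
The mode of a Gamma(a, b) with a ≥ 1 (shape–rate) is (a−1)/b = 47/10 ≈ 4.700.

λ̂_MAP = 4.700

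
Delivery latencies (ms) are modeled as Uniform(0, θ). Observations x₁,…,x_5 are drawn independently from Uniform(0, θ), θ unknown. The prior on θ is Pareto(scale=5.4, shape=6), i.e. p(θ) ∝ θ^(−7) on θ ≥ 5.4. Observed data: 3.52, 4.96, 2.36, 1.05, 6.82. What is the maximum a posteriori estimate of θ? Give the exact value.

The Uniform(0, θ) likelihood is θ^(−n) for θ ≥ max(xᵢ), zero otherwise. Here max(xᵢ) = 6.82.
Posterior ∝ θ^(−7) · θ^(−5) = θ^(−12) on θ ≥ max(5.4, 6.82) = 6.82.
This density is strictly decreasing in θ, so the posterior mode lies at the lower boundary of the support.

θ̂_MAP = 6.82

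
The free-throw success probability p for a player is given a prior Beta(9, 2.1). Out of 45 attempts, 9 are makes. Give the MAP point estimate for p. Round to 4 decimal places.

p̂_MAP = 0.3142

Prior: Beta(9, 2.1).
Data: 9 successes in 45 trials. The binomial likelihood contributes p^9(1−p)^36, so the posterior is Beta(9+9, 2.1+36) = Beta(18, 38.1).
For Beta(a, b) with a, b > 1 the mode is (a−1)/(a+b−2) = 17/54.1 ≈ 0.3142.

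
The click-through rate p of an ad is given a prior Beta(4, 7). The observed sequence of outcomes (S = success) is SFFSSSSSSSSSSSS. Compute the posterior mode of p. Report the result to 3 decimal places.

Prior: Beta(4, 7).
Data: 13 successes in 15 trials (from the sequence). The binomial likelihood contributes p^13(1−p)^2, so the posterior is Beta(4+13, 7+2) = Beta(17, 9).
For Beta(a, b) with a, b > 1 the mode is (a−1)/(a+b−2) = 16/24 ≈ 0.667.

p̂_MAP = 0.667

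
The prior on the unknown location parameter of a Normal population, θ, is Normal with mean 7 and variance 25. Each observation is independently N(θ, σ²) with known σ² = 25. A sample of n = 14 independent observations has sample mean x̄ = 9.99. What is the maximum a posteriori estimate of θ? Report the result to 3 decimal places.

n = 14, x̄ = 9.99.
For a Normal prior and Normal likelihood with known variance, the posterior is Normal; its mode equals its mean, the precision-weighted average.
Prior precision 1/σ₀² = 1/25 = 0.04; data precision n/σ² = 14/25 = 0.56.
θ̂ = (0.04·7 + 0.56·9.99) / (0.04 + 0.56) = 5.8744/0.6 = 7343/750 ≈ 9.791.

θ̂_MAP = 9.791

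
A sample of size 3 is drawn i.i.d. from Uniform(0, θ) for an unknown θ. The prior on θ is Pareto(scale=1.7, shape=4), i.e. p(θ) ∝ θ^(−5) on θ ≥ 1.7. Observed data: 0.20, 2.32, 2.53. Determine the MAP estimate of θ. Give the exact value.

θ̂_MAP = 2.53

The Uniform(0, θ) likelihood is θ^(−n) for θ ≥ max(xᵢ), zero otherwise. Here max(xᵢ) = 2.53.
Posterior ∝ θ^(−5) · θ^(−3) = θ^(−8) on θ ≥ max(1.7, 2.53) = 2.53.
This density is strictly decreasing in θ, so the posterior mode lies at the lower boundary of the support.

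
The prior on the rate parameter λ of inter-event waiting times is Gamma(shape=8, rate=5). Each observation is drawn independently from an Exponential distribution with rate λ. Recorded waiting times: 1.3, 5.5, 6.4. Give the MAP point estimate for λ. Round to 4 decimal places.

The Exponential(rate=λ) likelihood is ∝ λ^n e^(−λΣtᵢ). Here n = 3 and Σtᵢ = 1.3 + 5.5 + 6.4 = 13.2.
Posterior ∝ λ^7e^(−5λ) · λ^3e^(−13.2λ) = λ^10e^(−18.2λ), i.e. Gamma(11, 18.2).
Mode = (a−1)/b = 10/18.2 ≈ 0.5495.

λ̂_MAP = 0.5495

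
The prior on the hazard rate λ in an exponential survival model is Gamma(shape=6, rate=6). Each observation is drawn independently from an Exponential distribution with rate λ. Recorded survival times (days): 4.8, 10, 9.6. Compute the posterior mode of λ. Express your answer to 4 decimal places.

The Exponential(rate=λ) likelihood is ∝ λ^n e^(−λΣtᵢ). Here n = 3 and Σtᵢ = 4.8 + 10 + 9.6 = 24.4.
Posterior ∝ λ^5e^(−6λ) · λ^3e^(−24.4λ) = λ^8e^(−30.4λ), i.e. Gamma(9, 30.4).
Mode = (a−1)/b = 8/30.4 ≈ 0.2632.

λ̂_MAP = 0.2632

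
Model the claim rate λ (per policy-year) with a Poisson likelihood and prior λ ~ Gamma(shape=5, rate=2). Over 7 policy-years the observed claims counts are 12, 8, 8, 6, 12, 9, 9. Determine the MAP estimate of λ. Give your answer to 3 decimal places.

λ̂_MAP = 7.556

Σxᵢ = 12+8+8+6+12+9+9 = 64, with n = 7.
Posterior ∝ λ^4e^(−2λ) · λ^64e^(−7λ) = λ^68e^(−9λ), i.e. Gamma(shape=69, rate=9).
The mode of a Gamma(a, b) with a ≥ 1 (shape–rate) is (a−1)/b = 68/9 ≈ 7.556.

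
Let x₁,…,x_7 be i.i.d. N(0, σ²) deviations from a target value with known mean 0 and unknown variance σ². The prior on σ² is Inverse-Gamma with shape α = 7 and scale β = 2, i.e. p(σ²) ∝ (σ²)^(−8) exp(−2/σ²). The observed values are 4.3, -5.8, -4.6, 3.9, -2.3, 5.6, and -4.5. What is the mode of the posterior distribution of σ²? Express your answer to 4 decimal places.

σ̂²_MAP = 6.4957

Sum of squared deviations about the known mean: SS = (4.3−0)² + (-5.8−0)² + (-4.6−0)² + (3.9−0)² + (-2.3−0)² + (5.6−0)² + (-4.5−0)² = 145.4.
The Normal likelihood contributes (σ²)^(−n/2) exp(−SS/(2σ²)), so the posterior is Inverse-Gamma(α + n/2, β + SS/2) = Inverse-Gamma(10.5, 74.7).
The mode of Inverse-Gamma(a, b) is b/(a+1) = 74.7/11.5 ≈ 6.4957.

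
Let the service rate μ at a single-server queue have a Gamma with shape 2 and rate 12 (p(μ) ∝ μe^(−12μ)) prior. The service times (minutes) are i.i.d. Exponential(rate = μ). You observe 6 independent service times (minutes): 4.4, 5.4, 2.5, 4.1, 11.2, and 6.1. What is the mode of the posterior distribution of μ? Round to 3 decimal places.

The Exponential(rate=μ) likelihood is ∝ μ^n e^(−μΣtᵢ). Here n = 6 and Σtᵢ = 4.4 + 5.4 + 2.5 + 4.1 + 11.2 + 6.1 = 33.7.
Posterior ∝ μe^(−12μ) · μ^6e^(−33.7μ) = μ^7e^(−45.7μ), i.e. Gamma(8, 45.7).
Mode = (a−1)/b = 7/45.7 ≈ 0.153.

μ̂_MAP = 0.153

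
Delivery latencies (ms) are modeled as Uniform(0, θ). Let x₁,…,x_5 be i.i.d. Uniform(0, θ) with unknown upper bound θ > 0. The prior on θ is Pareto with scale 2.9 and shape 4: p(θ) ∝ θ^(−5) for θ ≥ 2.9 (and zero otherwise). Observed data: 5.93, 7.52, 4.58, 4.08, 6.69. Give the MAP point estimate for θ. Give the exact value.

The Uniform(0, θ) likelihood is θ^(−n) for θ ≥ max(xᵢ), zero otherwise. Here max(xᵢ) = 7.52.
Posterior ∝ θ^(−5) · θ^(−5) = θ^(−10) on θ ≥ max(2.9, 7.52) = 7.52.
This density is strictly decreasing in θ, so the posterior mode lies at the lower boundary of the support.

θ̂_MAP = 7.52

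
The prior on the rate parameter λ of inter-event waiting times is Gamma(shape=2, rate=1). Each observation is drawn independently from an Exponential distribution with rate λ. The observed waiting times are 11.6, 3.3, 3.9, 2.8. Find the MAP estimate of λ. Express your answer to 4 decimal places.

The Exponential(rate=λ) likelihood is ∝ λ^n e^(−λΣtᵢ). Here n = 4 and Σtᵢ = 11.6 + 3.3 + 3.9 + 2.8 = 21.6.
Posterior ∝ λe^(−1λ) · λ^4e^(−21.6λ) = λ^5e^(−22.6λ), i.e. Gamma(6, 22.6).
Mode = (a−1)/b = 5/22.6 ≈ 0.2212.

λ̂_MAP = 0.2212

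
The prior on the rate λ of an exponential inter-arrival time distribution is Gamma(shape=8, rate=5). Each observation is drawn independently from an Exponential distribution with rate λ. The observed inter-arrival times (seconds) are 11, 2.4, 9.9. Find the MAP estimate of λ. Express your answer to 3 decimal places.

λ̂_MAP = 0.353

The Exponential(rate=λ) likelihood is ∝ λ^n e^(−λΣtᵢ). Here n = 3 and Σtᵢ = 11 + 2.4 + 9.9 = 23.3.
Posterior ∝ λ^7e^(−5λ) · λ^3e^(−23.3λ) = λ^10e^(−28.3λ), i.e. Gamma(11, 28.3).
Mode = (a−1)/b = 10/28.3 ≈ 0.353.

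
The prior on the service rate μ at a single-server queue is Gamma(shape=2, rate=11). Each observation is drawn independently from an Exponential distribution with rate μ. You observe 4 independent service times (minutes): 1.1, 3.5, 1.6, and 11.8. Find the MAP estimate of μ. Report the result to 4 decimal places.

The Exponential(rate=μ) likelihood is ∝ μ^n e^(−μΣtᵢ). Here n = 4 and Σtᵢ = 1.1 + 3.5 + 1.6 + 11.8 = 18.
Posterior ∝ μe^(−11μ) · μ^4e^(−18μ) = μ^5e^(−29μ), i.e. Gamma(6, 29).
Mode = (a−1)/b = 5/29 ≈ 0.1724.

μ̂_MAP = 0.1724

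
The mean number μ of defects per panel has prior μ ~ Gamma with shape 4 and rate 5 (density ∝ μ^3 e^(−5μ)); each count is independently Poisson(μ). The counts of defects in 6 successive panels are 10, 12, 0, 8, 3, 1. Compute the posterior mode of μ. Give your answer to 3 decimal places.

μ̂_MAP = 3.364

Σxᵢ = 10+12+0+8+3+1 = 34, with n = 6.
Posterior ∝ μ^3e^(−5μ) · μ^34e^(−6μ) = μ^37e^(−11μ), i.e. Gamma(shape=38, rate=11).
The mode of a Gamma(a, b) with a ≥ 1 (shape–rate) is (a−1)/b = 37/11 ≈ 3.364.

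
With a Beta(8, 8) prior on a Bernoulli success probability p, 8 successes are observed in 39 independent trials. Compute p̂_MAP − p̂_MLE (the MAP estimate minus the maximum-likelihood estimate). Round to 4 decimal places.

Posterior is Beta(16, 39); MAP = (16−1)/(55−2) = 15/53 ≈ 0.28302.
MLE ignores the prior: p̂_MLE = k/n = 8/39 ≈ 0.20513.
Difference = 15/53 − 8/39 = 161/2067 ≈ 0.0779.

MAP − MLE = 0.0779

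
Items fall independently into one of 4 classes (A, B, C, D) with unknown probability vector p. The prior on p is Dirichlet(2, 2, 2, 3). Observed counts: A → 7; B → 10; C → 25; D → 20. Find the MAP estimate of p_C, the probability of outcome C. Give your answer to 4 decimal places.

MAP estimate of p_C = 0.3881

The posterior is Dirichlet(αᵢ + nᵢ) = Dirichlet(9, 12, 27, 23).
For a Dirichlet(a₁,…,a_K) with all aᵢ > 1, the mode has j-th component (aⱼ − 1)/(Σaᵢ − K).
Here Σaᵢ = 71 and K = 4, so p_C = (27 − 1)/(71 − 4) = 26/67 ≈ 0.3881.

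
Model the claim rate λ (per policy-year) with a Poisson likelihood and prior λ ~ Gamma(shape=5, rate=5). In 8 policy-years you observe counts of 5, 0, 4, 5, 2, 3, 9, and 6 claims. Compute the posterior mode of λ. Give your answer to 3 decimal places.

Σxᵢ = 5+0+4+5+2+3+9+6 = 34, with n = 8.
Posterior ∝ λ^4e^(−5λ) · λ^34e^(−8λ) = λ^38e^(−13λ), i.e. Gamma(shape=39, rate=13).
The mode of a Gamma(a, b) with a ≥ 1 (shape–rate) is (a−1)/b = 38/13 ≈ 2.923.

λ̂_MAP = 2.923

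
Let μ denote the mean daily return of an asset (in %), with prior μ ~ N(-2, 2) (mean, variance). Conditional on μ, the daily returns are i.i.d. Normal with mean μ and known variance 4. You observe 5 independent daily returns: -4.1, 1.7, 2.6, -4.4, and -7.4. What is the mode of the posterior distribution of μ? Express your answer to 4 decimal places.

n = 5; x̄ = ((-4.1) + 1.7 + 2.6 + (-4.4) + (-7.4))/5 = -11.6/5 = -2.32.
For a Normal prior and Normal likelihood with known variance, the posterior is Normal; its mode equals its mean, the precision-weighted average.
Prior precision 1/σ₀² = 1/2 = 0.5; data precision n/σ² = 5/4 = 1.25.
μ̂ = (0.5·(-2) + 1.25·(-2.32)) / (0.5 + 1.25) = (-3.9)/1.75 = -78/35 ≈ -2.2286.

μ̂_MAP = -2.2286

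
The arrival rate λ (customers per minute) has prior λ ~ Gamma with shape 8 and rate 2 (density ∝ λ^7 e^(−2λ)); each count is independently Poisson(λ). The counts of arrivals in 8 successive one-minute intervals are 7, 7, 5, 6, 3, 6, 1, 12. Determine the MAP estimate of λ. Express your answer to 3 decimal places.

Σxᵢ = 7+7+5+6+3+6+1+12 = 47, with n = 8.
Posterior ∝ λ^7e^(−2λ) · λ^47e^(−8λ) = λ^54e^(−10λ), i.e. Gamma(shape=55, rate=10).
The mode of a Gamma(a, b) with a ≥ 1 (shape–rate) is (a−1)/b = 54/10 ≈ 5.400.

λ̂_MAP = 5.400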